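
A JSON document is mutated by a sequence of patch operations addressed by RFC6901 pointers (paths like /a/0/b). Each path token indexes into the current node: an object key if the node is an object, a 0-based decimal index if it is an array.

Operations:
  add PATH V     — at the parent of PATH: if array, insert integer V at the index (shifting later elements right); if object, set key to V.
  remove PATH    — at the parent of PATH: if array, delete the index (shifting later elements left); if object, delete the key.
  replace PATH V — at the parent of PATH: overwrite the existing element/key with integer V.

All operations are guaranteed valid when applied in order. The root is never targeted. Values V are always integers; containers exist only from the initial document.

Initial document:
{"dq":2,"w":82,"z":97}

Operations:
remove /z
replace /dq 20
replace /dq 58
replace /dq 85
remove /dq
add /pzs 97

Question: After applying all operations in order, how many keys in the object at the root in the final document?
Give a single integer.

After op 1 (remove /z): {"dq":2,"w":82}
After op 2 (replace /dq 20): {"dq":20,"w":82}
After op 3 (replace /dq 58): {"dq":58,"w":82}
After op 4 (replace /dq 85): {"dq":85,"w":82}
After op 5 (remove /dq): {"w":82}
After op 6 (add /pzs 97): {"pzs":97,"w":82}
Size at the root: 2

Answer: 2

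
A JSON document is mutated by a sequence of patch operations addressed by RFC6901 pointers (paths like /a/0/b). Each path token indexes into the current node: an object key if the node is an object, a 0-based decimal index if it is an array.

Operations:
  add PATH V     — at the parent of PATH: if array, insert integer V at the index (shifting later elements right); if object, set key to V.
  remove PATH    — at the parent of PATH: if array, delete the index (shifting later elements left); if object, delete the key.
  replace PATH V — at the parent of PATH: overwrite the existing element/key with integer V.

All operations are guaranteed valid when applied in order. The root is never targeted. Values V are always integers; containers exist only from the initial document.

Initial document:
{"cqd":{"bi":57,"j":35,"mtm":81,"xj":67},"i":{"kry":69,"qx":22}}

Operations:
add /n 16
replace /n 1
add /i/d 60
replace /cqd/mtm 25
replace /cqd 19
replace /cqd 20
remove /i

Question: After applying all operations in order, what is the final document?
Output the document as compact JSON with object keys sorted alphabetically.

After op 1 (add /n 16): {"cqd":{"bi":57,"j":35,"mtm":81,"xj":67},"i":{"kry":69,"qx":22},"n":16}
After op 2 (replace /n 1): {"cqd":{"bi":57,"j":35,"mtm":81,"xj":67},"i":{"kry":69,"qx":22},"n":1}
After op 3 (add /i/d 60): {"cqd":{"bi":57,"j":35,"mtm":81,"xj":67},"i":{"d":60,"kry":69,"qx":22},"n":1}
After op 4 (replace /cqd/mtm 25): {"cqd":{"bi":57,"j":35,"mtm":25,"xj":67},"i":{"d":60,"kry":69,"qx":22},"n":1}
After op 5 (replace /cqd 19): {"cqd":19,"i":{"d":60,"kry":69,"qx":22},"n":1}
After op 6 (replace /cqd 20): {"cqd":20,"i":{"d":60,"kry":69,"qx":22},"n":1}
After op 7 (remove /i): {"cqd":20,"n":1}

Answer: {"cqd":20,"n":1}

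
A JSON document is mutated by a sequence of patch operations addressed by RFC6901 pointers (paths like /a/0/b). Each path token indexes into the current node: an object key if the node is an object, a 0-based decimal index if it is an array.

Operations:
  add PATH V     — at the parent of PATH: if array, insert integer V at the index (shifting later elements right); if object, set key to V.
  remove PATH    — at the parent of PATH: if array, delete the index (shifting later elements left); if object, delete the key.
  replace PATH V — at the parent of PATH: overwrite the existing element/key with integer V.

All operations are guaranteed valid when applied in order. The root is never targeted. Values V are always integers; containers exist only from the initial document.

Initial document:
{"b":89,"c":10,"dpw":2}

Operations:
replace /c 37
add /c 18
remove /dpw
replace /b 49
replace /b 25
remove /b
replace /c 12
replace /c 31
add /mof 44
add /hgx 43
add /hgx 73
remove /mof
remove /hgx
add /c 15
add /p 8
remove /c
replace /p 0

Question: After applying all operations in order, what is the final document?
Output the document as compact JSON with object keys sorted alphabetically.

After op 1 (replace /c 37): {"b":89,"c":37,"dpw":2}
After op 2 (add /c 18): {"b":89,"c":18,"dpw":2}
After op 3 (remove /dpw): {"b":89,"c":18}
After op 4 (replace /b 49): {"b":49,"c":18}
After op 5 (replace /b 25): {"b":25,"c":18}
After op 6 (remove /b): {"c":18}
After op 7 (replace /c 12): {"c":12}
After op 8 (replace /c 31): {"c":31}
After op 9 (add /mof 44): {"c":31,"mof":44}
After op 10 (add /hgx 43): {"c":31,"hgx":43,"mof":44}
After op 11 (add /hgx 73): {"c":31,"hgx":73,"mof":44}
After op 12 (remove /mof): {"c":31,"hgx":73}
After op 13 (remove /hgx): {"c":31}
After op 14 (add /c 15): {"c":15}
After op 15 (add /p 8): {"c":15,"p":8}
After op 16 (remove /c): {"p":8}
After op 17 (replace /p 0): {"p":0}

Answer: {"p":0}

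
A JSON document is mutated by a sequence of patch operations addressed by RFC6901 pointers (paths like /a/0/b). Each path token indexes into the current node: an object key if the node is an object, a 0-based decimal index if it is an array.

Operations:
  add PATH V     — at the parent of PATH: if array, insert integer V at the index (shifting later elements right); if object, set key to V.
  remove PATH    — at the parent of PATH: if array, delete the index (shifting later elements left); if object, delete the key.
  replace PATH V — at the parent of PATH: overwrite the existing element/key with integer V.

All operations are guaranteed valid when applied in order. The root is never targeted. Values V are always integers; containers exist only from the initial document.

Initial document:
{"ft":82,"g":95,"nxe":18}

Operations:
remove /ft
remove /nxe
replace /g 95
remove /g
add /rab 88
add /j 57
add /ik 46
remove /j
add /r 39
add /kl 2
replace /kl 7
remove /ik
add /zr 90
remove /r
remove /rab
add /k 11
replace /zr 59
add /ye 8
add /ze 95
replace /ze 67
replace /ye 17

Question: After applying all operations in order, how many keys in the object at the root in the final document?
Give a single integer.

After op 1 (remove /ft): {"g":95,"nxe":18}
After op 2 (remove /nxe): {"g":95}
After op 3 (replace /g 95): {"g":95}
After op 4 (remove /g): {}
After op 5 (add /rab 88): {"rab":88}
After op 6 (add /j 57): {"j":57,"rab":88}
After op 7 (add /ik 46): {"ik":46,"j":57,"rab":88}
After op 8 (remove /j): {"ik":46,"rab":88}
After op 9 (add /r 39): {"ik":46,"r":39,"rab":88}
After op 10 (add /kl 2): {"ik":46,"kl":2,"r":39,"rab":88}
After op 11 (replace /kl 7): {"ik":46,"kl":7,"r":39,"rab":88}
After op 12 (remove /ik): {"kl":7,"r":39,"rab":88}
After op 13 (add /zr 90): {"kl":7,"r":39,"rab":88,"zr":90}
After op 14 (remove /r): {"kl":7,"rab":88,"zr":90}
After op 15 (remove /rab): {"kl":7,"zr":90}
After op 16 (add /k 11): {"k":11,"kl":7,"zr":90}
After op 17 (replace /zr 59): {"k":11,"kl":7,"zr":59}
After op 18 (add /ye 8): {"k":11,"kl":7,"ye":8,"zr":59}
After op 19 (add /ze 95): {"k":11,"kl":7,"ye":8,"ze":95,"zr":59}
After op 20 (replace /ze 67): {"k":11,"kl":7,"ye":8,"ze":67,"zr":59}
After op 21 (replace /ye 17): {"k":11,"kl":7,"ye":17,"ze":67,"zr":59}
Size at the root: 5

Answer: 5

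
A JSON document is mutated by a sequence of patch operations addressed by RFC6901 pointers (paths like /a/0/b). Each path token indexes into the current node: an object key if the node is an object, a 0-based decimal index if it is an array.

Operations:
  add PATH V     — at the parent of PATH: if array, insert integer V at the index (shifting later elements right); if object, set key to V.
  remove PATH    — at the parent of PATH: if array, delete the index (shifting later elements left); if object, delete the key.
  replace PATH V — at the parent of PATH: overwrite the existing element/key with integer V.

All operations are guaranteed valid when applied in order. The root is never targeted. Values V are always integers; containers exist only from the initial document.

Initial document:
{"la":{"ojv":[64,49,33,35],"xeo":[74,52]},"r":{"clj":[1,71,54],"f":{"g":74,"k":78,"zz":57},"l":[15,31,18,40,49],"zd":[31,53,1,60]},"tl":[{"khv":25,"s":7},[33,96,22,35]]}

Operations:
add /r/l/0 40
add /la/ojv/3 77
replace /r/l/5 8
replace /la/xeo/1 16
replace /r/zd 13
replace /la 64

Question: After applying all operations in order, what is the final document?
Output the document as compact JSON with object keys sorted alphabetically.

After op 1 (add /r/l/0 40): {"la":{"ojv":[64,49,33,35],"xeo":[74,52]},"r":{"clj":[1,71,54],"f":{"g":74,"k":78,"zz":57},"l":[40,15,31,18,40,49],"zd":[31,53,1,60]},"tl":[{"khv":25,"s":7},[33,96,22,35]]}
After op 2 (add /la/ojv/3 77): {"la":{"ojv":[64,49,33,77,35],"xeo":[74,52]},"r":{"clj":[1,71,54],"f":{"g":74,"k":78,"zz":57},"l":[40,15,31,18,40,49],"zd":[31,53,1,60]},"tl":[{"khv":25,"s":7},[33,96,22,35]]}
After op 3 (replace /r/l/5 8): {"la":{"ojv":[64,49,33,77,35],"xeo":[74,52]},"r":{"clj":[1,71,54],"f":{"g":74,"k":78,"zz":57},"l":[40,15,31,18,40,8],"zd":[31,53,1,60]},"tl":[{"khv":25,"s":7},[33,96,22,35]]}
After op 4 (replace /la/xeo/1 16): {"la":{"ojv":[64,49,33,77,35],"xeo":[74,16]},"r":{"clj":[1,71,54],"f":{"g":74,"k":78,"zz":57},"l":[40,15,31,18,40,8],"zd":[31,53,1,60]},"tl":[{"khv":25,"s":7},[33,96,22,35]]}
After op 5 (replace /r/zd 13): {"la":{"ojv":[64,49,33,77,35],"xeo":[74,16]},"r":{"clj":[1,71,54],"f":{"g":74,"k":78,"zz":57},"l":[40,15,31,18,40,8],"zd":13},"tl":[{"khv":25,"s":7},[33,96,22,35]]}
After op 6 (replace /la 64): {"la":64,"r":{"clj":[1,71,54],"f":{"g":74,"k":78,"zz":57},"l":[40,15,31,18,40,8],"zd":13},"tl":[{"khv":25,"s":7},[33,96,22,35]]}

Answer: {"la":64,"r":{"clj":[1,71,54],"f":{"g":74,"k":78,"zz":57},"l":[40,15,31,18,40,8],"zd":13},"tl":[{"khv":25,"s":7},[33,96,22,35]]}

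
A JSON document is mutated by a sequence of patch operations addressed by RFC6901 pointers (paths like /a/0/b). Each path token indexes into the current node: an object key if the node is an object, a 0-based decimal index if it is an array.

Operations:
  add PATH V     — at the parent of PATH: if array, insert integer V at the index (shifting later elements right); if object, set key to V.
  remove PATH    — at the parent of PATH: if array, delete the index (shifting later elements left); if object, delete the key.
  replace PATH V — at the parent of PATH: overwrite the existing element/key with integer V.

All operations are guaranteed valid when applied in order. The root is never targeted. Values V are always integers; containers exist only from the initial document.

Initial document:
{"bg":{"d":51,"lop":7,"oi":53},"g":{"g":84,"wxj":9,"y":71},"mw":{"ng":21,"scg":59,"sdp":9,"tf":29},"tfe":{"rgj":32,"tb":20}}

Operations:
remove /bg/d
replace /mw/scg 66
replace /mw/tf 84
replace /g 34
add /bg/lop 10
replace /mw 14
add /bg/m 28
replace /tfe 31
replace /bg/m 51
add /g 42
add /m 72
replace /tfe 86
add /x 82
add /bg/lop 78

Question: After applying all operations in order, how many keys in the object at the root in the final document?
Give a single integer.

After op 1 (remove /bg/d): {"bg":{"lop":7,"oi":53},"g":{"g":84,"wxj":9,"y":71},"mw":{"ng":21,"scg":59,"sdp":9,"tf":29},"tfe":{"rgj":32,"tb":20}}
After op 2 (replace /mw/scg 66): {"bg":{"lop":7,"oi":53},"g":{"g":84,"wxj":9,"y":71},"mw":{"ng":21,"scg":66,"sdp":9,"tf":29},"tfe":{"rgj":32,"tb":20}}
After op 3 (replace /mw/tf 84): {"bg":{"lop":7,"oi":53},"g":{"g":84,"wxj":9,"y":71},"mw":{"ng":21,"scg":66,"sdp":9,"tf":84},"tfe":{"rgj":32,"tb":20}}
After op 4 (replace /g 34): {"bg":{"lop":7,"oi":53},"g":34,"mw":{"ng":21,"scg":66,"sdp":9,"tf":84},"tfe":{"rgj":32,"tb":20}}
After op 5 (add /bg/lop 10): {"bg":{"lop":10,"oi":53},"g":34,"mw":{"ng":21,"scg":66,"sdp":9,"tf":84},"tfe":{"rgj":32,"tb":20}}
After op 6 (replace /mw 14): {"bg":{"lop":10,"oi":53},"g":34,"mw":14,"tfe":{"rgj":32,"tb":20}}
After op 7 (add /bg/m 28): {"bg":{"lop":10,"m":28,"oi":53},"g":34,"mw":14,"tfe":{"rgj":32,"tb":20}}
After op 8 (replace /tfe 31): {"bg":{"lop":10,"m":28,"oi":53},"g":34,"mw":14,"tfe":31}
After op 9 (replace /bg/m 51): {"bg":{"lop":10,"m":51,"oi":53},"g":34,"mw":14,"tfe":31}
After op 10 (add /g 42): {"bg":{"lop":10,"m":51,"oi":53},"g":42,"mw":14,"tfe":31}
After op 11 (add /m 72): {"bg":{"lop":10,"m":51,"oi":53},"g":42,"m":72,"mw":14,"tfe":31}
After op 12 (replace /tfe 86): {"bg":{"lop":10,"m":51,"oi":53},"g":42,"m":72,"mw":14,"tfe":86}
After op 13 (add /x 82): {"bg":{"lop":10,"m":51,"oi":53},"g":42,"m":72,"mw":14,"tfe":86,"x":82}
After op 14 (add /bg/lop 78): {"bg":{"lop":78,"m":51,"oi":53},"g":42,"m":72,"mw":14,"tfe":86,"x":82}
Size at the root: 6

Answer: 6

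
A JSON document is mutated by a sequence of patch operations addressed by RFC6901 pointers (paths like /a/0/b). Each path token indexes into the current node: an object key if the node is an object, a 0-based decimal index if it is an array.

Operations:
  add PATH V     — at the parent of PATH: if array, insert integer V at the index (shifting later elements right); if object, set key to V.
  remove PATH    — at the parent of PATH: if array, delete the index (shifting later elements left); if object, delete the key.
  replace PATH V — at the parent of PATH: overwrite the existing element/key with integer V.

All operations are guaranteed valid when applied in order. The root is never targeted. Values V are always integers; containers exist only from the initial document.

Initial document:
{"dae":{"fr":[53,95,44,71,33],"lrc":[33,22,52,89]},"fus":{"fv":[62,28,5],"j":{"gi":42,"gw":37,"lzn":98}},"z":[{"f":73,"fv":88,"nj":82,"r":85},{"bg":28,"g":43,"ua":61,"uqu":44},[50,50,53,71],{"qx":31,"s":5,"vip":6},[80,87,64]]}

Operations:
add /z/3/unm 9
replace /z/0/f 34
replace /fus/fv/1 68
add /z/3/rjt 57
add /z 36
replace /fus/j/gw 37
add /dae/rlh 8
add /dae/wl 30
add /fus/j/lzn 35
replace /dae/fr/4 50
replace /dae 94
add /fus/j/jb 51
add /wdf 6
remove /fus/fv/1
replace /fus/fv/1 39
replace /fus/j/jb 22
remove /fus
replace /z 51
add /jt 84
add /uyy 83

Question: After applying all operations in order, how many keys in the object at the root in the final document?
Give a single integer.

Answer: 5

Derivation:
After op 1 (add /z/3/unm 9): {"dae":{"fr":[53,95,44,71,33],"lrc":[33,22,52,89]},"fus":{"fv":[62,28,5],"j":{"gi":42,"gw":37,"lzn":98}},"z":[{"f":73,"fv":88,"nj":82,"r":85},{"bg":28,"g":43,"ua":61,"uqu":44},[50,50,53,71],{"qx":31,"s":5,"unm":9,"vip":6},[80,87,64]]}
After op 2 (replace /z/0/f 34): {"dae":{"fr":[53,95,44,71,33],"lrc":[33,22,52,89]},"fus":{"fv":[62,28,5],"j":{"gi":42,"gw":37,"lzn":98}},"z":[{"f":34,"fv":88,"nj":82,"r":85},{"bg":28,"g":43,"ua":61,"uqu":44},[50,50,53,71],{"qx":31,"s":5,"unm":9,"vip":6},[80,87,64]]}
After op 3 (replace /fus/fv/1 68): {"dae":{"fr":[53,95,44,71,33],"lrc":[33,22,52,89]},"fus":{"fv":[62,68,5],"j":{"gi":42,"gw":37,"lzn":98}},"z":[{"f":34,"fv":88,"nj":82,"r":85},{"bg":28,"g":43,"ua":61,"uqu":44},[50,50,53,71],{"qx":31,"s":5,"unm":9,"vip":6},[80,87,64]]}
After op 4 (add /z/3/rjt 57): {"dae":{"fr":[53,95,44,71,33],"lrc":[33,22,52,89]},"fus":{"fv":[62,68,5],"j":{"gi":42,"gw":37,"lzn":98}},"z":[{"f":34,"fv":88,"nj":82,"r":85},{"bg":28,"g":43,"ua":61,"uqu":44},[50,50,53,71],{"qx":31,"rjt":57,"s":5,"unm":9,"vip":6},[80,87,64]]}
After op 5 (add /z 36): {"dae":{"fr":[53,95,44,71,33],"lrc":[33,22,52,89]},"fus":{"fv":[62,68,5],"j":{"gi":42,"gw":37,"lzn":98}},"z":36}
After op 6 (replace /fus/j/gw 37): {"dae":{"fr":[53,95,44,71,33],"lrc":[33,22,52,89]},"fus":{"fv":[62,68,5],"j":{"gi":42,"gw":37,"lzn":98}},"z":36}
After op 7 (add /dae/rlh 8): {"dae":{"fr":[53,95,44,71,33],"lrc":[33,22,52,89],"rlh":8},"fus":{"fv":[62,68,5],"j":{"gi":42,"gw":37,"lzn":98}},"z":36}
After op 8 (add /dae/wl 30): {"dae":{"fr":[53,95,44,71,33],"lrc":[33,22,52,89],"rlh":8,"wl":30},"fus":{"fv":[62,68,5],"j":{"gi":42,"gw":37,"lzn":98}},"z":36}
After op 9 (add /fus/j/lzn 35): {"dae":{"fr":[53,95,44,71,33],"lrc":[33,22,52,89],"rlh":8,"wl":30},"fus":{"fv":[62,68,5],"j":{"gi":42,"gw":37,"lzn":35}},"z":36}
After op 10 (replace /dae/fr/4 50): {"dae":{"fr":[53,95,44,71,50],"lrc":[33,22,52,89],"rlh":8,"wl":30},"fus":{"fv":[62,68,5],"j":{"gi":42,"gw":37,"lzn":35}},"z":36}
After op 11 (replace /dae 94): {"dae":94,"fus":{"fv":[62,68,5],"j":{"gi":42,"gw":37,"lzn":35}},"z":36}
After op 12 (add /fus/j/jb 51): {"dae":94,"fus":{"fv":[62,68,5],"j":{"gi":42,"gw":37,"jb":51,"lzn":35}},"z":36}
After op 13 (add /wdf 6): {"dae":94,"fus":{"fv":[62,68,5],"j":{"gi":42,"gw":37,"jb":51,"lzn":35}},"wdf":6,"z":36}
After op 14 (remove /fus/fv/1): {"dae":94,"fus":{"fv":[62,5],"j":{"gi":42,"gw":37,"jb":51,"lzn":35}},"wdf":6,"z":36}
After op 15 (replace /fus/fv/1 39): {"dae":94,"fus":{"fv":[62,39],"j":{"gi":42,"gw":37,"jb":51,"lzn":35}},"wdf":6,"z":36}
After op 16 (replace /fus/j/jb 22): {"dae":94,"fus":{"fv":[62,39],"j":{"gi":42,"gw":37,"jb":22,"lzn":35}},"wdf":6,"z":36}
After op 17 (remove /fus): {"dae":94,"wdf":6,"z":36}
After op 18 (replace /z 51): {"dae":94,"wdf":6,"z":51}
After op 19 (add /jt 84): {"dae":94,"jt":84,"wdf":6,"z":51}
After op 20 (add /uyy 83): {"dae":94,"jt":84,"uyy":83,"wdf":6,"z":51}
Size at the root: 5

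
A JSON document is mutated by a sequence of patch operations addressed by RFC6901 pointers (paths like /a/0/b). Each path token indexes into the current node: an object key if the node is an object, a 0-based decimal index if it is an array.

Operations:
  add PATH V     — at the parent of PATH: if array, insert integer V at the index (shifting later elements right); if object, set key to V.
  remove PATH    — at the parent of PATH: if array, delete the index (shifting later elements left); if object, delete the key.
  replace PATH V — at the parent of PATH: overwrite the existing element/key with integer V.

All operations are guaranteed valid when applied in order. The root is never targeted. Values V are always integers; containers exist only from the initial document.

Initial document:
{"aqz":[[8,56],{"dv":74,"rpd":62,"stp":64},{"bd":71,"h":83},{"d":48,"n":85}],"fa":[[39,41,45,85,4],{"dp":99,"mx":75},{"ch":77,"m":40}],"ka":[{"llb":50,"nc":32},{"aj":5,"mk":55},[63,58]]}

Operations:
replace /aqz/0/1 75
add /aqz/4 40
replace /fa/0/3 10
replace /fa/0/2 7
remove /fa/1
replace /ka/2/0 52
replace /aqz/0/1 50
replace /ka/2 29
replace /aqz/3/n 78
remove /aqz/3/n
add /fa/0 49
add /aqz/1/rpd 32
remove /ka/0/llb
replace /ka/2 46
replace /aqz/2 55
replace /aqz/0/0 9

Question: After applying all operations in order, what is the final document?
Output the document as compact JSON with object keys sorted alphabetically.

Answer: {"aqz":[[9,50],{"dv":74,"rpd":32,"stp":64},55,{"d":48},40],"fa":[49,[39,41,7,10,4],{"ch":77,"m":40}],"ka":[{"nc":32},{"aj":5,"mk":55},46]}

Derivation:
After op 1 (replace /aqz/0/1 75): {"aqz":[[8,75],{"dv":74,"rpd":62,"stp":64},{"bd":71,"h":83},{"d":48,"n":85}],"fa":[[39,41,45,85,4],{"dp":99,"mx":75},{"ch":77,"m":40}],"ka":[{"llb":50,"nc":32},{"aj":5,"mk":55},[63,58]]}
After op 2 (add /aqz/4 40): {"aqz":[[8,75],{"dv":74,"rpd":62,"stp":64},{"bd":71,"h":83},{"d":48,"n":85},40],"fa":[[39,41,45,85,4],{"dp":99,"mx":75},{"ch":77,"m":40}],"ka":[{"llb":50,"nc":32},{"aj":5,"mk":55},[63,58]]}
After op 3 (replace /fa/0/3 10): {"aqz":[[8,75],{"dv":74,"rpd":62,"stp":64},{"bd":71,"h":83},{"d":48,"n":85},40],"fa":[[39,41,45,10,4],{"dp":99,"mx":75},{"ch":77,"m":40}],"ka":[{"llb":50,"nc":32},{"aj":5,"mk":55},[63,58]]}
After op 4 (replace /fa/0/2 7): {"aqz":[[8,75],{"dv":74,"rpd":62,"stp":64},{"bd":71,"h":83},{"d":48,"n":85},40],"fa":[[39,41,7,10,4],{"dp":99,"mx":75},{"ch":77,"m":40}],"ka":[{"llb":50,"nc":32},{"aj":5,"mk":55},[63,58]]}
After op 5 (remove /fa/1): {"aqz":[[8,75],{"dv":74,"rpd":62,"stp":64},{"bd":71,"h":83},{"d":48,"n":85},40],"fa":[[39,41,7,10,4],{"ch":77,"m":40}],"ka":[{"llb":50,"nc":32},{"aj":5,"mk":55},[63,58]]}
After op 6 (replace /ka/2/0 52): {"aqz":[[8,75],{"dv":74,"rpd":62,"stp":64},{"bd":71,"h":83},{"d":48,"n":85},40],"fa":[[39,41,7,10,4],{"ch":77,"m":40}],"ka":[{"llb":50,"nc":32},{"aj":5,"mk":55},[52,58]]}
After op 7 (replace /aqz/0/1 50): {"aqz":[[8,50],{"dv":74,"rpd":62,"stp":64},{"bd":71,"h":83},{"d":48,"n":85},40],"fa":[[39,41,7,10,4],{"ch":77,"m":40}],"ka":[{"llb":50,"nc":32},{"aj":5,"mk":55},[52,58]]}
After op 8 (replace /ka/2 29): {"aqz":[[8,50],{"dv":74,"rpd":62,"stp":64},{"bd":71,"h":83},{"d":48,"n":85},40],"fa":[[39,41,7,10,4],{"ch":77,"m":40}],"ka":[{"llb":50,"nc":32},{"aj":5,"mk":55},29]}
After op 9 (replace /aqz/3/n 78): {"aqz":[[8,50],{"dv":74,"rpd":62,"stp":64},{"bd":71,"h":83},{"d":48,"n":78},40],"fa":[[39,41,7,10,4],{"ch":77,"m":40}],"ka":[{"llb":50,"nc":32},{"aj":5,"mk":55},29]}
After op 10 (remove /aqz/3/n): {"aqz":[[8,50],{"dv":74,"rpd":62,"stp":64},{"bd":71,"h":83},{"d":48},40],"fa":[[39,41,7,10,4],{"ch":77,"m":40}],"ka":[{"llb":50,"nc":32},{"aj":5,"mk":55},29]}
After op 11 (add /fa/0 49): {"aqz":[[8,50],{"dv":74,"rpd":62,"stp":64},{"bd":71,"h":83},{"d":48},40],"fa":[49,[39,41,7,10,4],{"ch":77,"m":40}],"ka":[{"llb":50,"nc":32},{"aj":5,"mk":55},29]}
After op 12 (add /aqz/1/rpd 32): {"aqz":[[8,50],{"dv":74,"rpd":32,"stp":64},{"bd":71,"h":83},{"d":48},40],"fa":[49,[39,41,7,10,4],{"ch":77,"m":40}],"ka":[{"llb":50,"nc":32},{"aj":5,"mk":55},29]}
After op 13 (remove /ka/0/llb): {"aqz":[[8,50],{"dv":74,"rpd":32,"stp":64},{"bd":71,"h":83},{"d":48},40],"fa":[49,[39,41,7,10,4],{"ch":77,"m":40}],"ka":[{"nc":32},{"aj":5,"mk":55},29]}
After op 14 (replace /ka/2 46): {"aqz":[[8,50],{"dv":74,"rpd":32,"stp":64},{"bd":71,"h":83},{"d":48},40],"fa":[49,[39,41,7,10,4],{"ch":77,"m":40}],"ka":[{"nc":32},{"aj":5,"mk":55},46]}
After op 15 (replace /aqz/2 55): {"aqz":[[8,50],{"dv":74,"rpd":32,"stp":64},55,{"d":48},40],"fa":[49,[39,41,7,10,4],{"ch":77,"m":40}],"ka":[{"nc":32},{"aj":5,"mk":55},46]}
After op 16 (replace /aqz/0/0 9): {"aqz":[[9,50],{"dv":74,"rpd":32,"stp":64},55,{"d":48},40],"fa":[49,[39,41,7,10,4],{"ch":77,"m":40}],"ka":[{"nc":32},{"aj":5,"mk":55},46]}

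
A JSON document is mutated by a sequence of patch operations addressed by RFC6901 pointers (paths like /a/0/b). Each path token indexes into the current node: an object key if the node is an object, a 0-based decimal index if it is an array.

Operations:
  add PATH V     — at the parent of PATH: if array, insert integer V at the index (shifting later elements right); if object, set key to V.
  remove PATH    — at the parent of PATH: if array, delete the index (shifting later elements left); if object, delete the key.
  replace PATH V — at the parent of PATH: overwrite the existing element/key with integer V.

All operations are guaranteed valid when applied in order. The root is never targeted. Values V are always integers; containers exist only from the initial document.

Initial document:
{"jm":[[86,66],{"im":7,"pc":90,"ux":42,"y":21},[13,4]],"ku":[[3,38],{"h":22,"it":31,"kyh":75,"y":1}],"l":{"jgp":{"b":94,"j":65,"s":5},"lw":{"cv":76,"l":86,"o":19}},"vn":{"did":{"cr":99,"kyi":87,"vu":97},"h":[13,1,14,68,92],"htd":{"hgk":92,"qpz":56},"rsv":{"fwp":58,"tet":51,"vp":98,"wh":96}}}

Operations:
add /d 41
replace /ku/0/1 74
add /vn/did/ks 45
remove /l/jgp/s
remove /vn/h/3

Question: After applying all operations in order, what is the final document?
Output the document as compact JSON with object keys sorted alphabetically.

After op 1 (add /d 41): {"d":41,"jm":[[86,66],{"im":7,"pc":90,"ux":42,"y":21},[13,4]],"ku":[[3,38],{"h":22,"it":31,"kyh":75,"y":1}],"l":{"jgp":{"b":94,"j":65,"s":5},"lw":{"cv":76,"l":86,"o":19}},"vn":{"did":{"cr":99,"kyi":87,"vu":97},"h":[13,1,14,68,92],"htd":{"hgk":92,"qpz":56},"rsv":{"fwp":58,"tet":51,"vp":98,"wh":96}}}
After op 2 (replace /ku/0/1 74): {"d":41,"jm":[[86,66],{"im":7,"pc":90,"ux":42,"y":21},[13,4]],"ku":[[3,74],{"h":22,"it":31,"kyh":75,"y":1}],"l":{"jgp":{"b":94,"j":65,"s":5},"lw":{"cv":76,"l":86,"o":19}},"vn":{"did":{"cr":99,"kyi":87,"vu":97},"h":[13,1,14,68,92],"htd":{"hgk":92,"qpz":56},"rsv":{"fwp":58,"tet":51,"vp":98,"wh":96}}}
After op 3 (add /vn/did/ks 45): {"d":41,"jm":[[86,66],{"im":7,"pc":90,"ux":42,"y":21},[13,4]],"ku":[[3,74],{"h":22,"it":31,"kyh":75,"y":1}],"l":{"jgp":{"b":94,"j":65,"s":5},"lw":{"cv":76,"l":86,"o":19}},"vn":{"did":{"cr":99,"ks":45,"kyi":87,"vu":97},"h":[13,1,14,68,92],"htd":{"hgk":92,"qpz":56},"rsv":{"fwp":58,"tet":51,"vp":98,"wh":96}}}
After op 4 (remove /l/jgp/s): {"d":41,"jm":[[86,66],{"im":7,"pc":90,"ux":42,"y":21},[13,4]],"ku":[[3,74],{"h":22,"it":31,"kyh":75,"y":1}],"l":{"jgp":{"b":94,"j":65},"lw":{"cv":76,"l":86,"o":19}},"vn":{"did":{"cr":99,"ks":45,"kyi":87,"vu":97},"h":[13,1,14,68,92],"htd":{"hgk":92,"qpz":56},"rsv":{"fwp":58,"tet":51,"vp":98,"wh":96}}}
After op 5 (remove /vn/h/3): {"d":41,"jm":[[86,66],{"im":7,"pc":90,"ux":42,"y":21},[13,4]],"ku":[[3,74],{"h":22,"it":31,"kyh":75,"y":1}],"l":{"jgp":{"b":94,"j":65},"lw":{"cv":76,"l":86,"o":19}},"vn":{"did":{"cr":99,"ks":45,"kyi":87,"vu":97},"h":[13,1,14,92],"htd":{"hgk":92,"qpz":56},"rsv":{"fwp":58,"tet":51,"vp":98,"wh":96}}}

Answer: {"d":41,"jm":[[86,66],{"im":7,"pc":90,"ux":42,"y":21},[13,4]],"ku":[[3,74],{"h":22,"it":31,"kyh":75,"y":1}],"l":{"jgp":{"b":94,"j":65},"lw":{"cv":76,"l":86,"o":19}},"vn":{"did":{"cr":99,"ks":45,"kyi":87,"vu":97},"h":[13,1,14,92],"htd":{"hgk":92,"qpz":56},"rsv":{"fwp":58,"tet":51,"vp":98,"wh":96}}}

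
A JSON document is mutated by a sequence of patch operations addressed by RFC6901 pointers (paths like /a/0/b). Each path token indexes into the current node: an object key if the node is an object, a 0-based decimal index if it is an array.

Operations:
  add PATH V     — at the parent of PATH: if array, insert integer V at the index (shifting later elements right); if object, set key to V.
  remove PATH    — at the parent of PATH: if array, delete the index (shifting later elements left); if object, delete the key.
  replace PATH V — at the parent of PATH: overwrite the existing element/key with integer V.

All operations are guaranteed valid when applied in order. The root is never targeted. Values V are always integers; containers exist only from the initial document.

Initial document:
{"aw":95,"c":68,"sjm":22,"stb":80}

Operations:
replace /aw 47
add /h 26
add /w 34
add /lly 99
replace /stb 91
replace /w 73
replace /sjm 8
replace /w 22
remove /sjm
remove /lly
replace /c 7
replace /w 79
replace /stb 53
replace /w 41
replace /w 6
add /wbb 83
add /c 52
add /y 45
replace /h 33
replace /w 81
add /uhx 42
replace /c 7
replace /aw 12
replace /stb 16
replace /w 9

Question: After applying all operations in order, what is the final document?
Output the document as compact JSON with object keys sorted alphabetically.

After op 1 (replace /aw 47): {"aw":47,"c":68,"sjm":22,"stb":80}
After op 2 (add /h 26): {"aw":47,"c":68,"h":26,"sjm":22,"stb":80}
After op 3 (add /w 34): {"aw":47,"c":68,"h":26,"sjm":22,"stb":80,"w":34}
After op 4 (add /lly 99): {"aw":47,"c":68,"h":26,"lly":99,"sjm":22,"stb":80,"w":34}
After op 5 (replace /stb 91): {"aw":47,"c":68,"h":26,"lly":99,"sjm":22,"stb":91,"w":34}
After op 6 (replace /w 73): {"aw":47,"c":68,"h":26,"lly":99,"sjm":22,"stb":91,"w":73}
After op 7 (replace /sjm 8): {"aw":47,"c":68,"h":26,"lly":99,"sjm":8,"stb":91,"w":73}
After op 8 (replace /w 22): {"aw":47,"c":68,"h":26,"lly":99,"sjm":8,"stb":91,"w":22}
After op 9 (remove /sjm): {"aw":47,"c":68,"h":26,"lly":99,"stb":91,"w":22}
After op 10 (remove /lly): {"aw":47,"c":68,"h":26,"stb":91,"w":22}
After op 11 (replace /c 7): {"aw":47,"c":7,"h":26,"stb":91,"w":22}
After op 12 (replace /w 79): {"aw":47,"c":7,"h":26,"stb":91,"w":79}
After op 13 (replace /stb 53): {"aw":47,"c":7,"h":26,"stb":53,"w":79}
After op 14 (replace /w 41): {"aw":47,"c":7,"h":26,"stb":53,"w":41}
After op 15 (replace /w 6): {"aw":47,"c":7,"h":26,"stb":53,"w":6}
After op 16 (add /wbb 83): {"aw":47,"c":7,"h":26,"stb":53,"w":6,"wbb":83}
After op 17 (add /c 52): {"aw":47,"c":52,"h":26,"stb":53,"w":6,"wbb":83}
After op 18 (add /y 45): {"aw":47,"c":52,"h":26,"stb":53,"w":6,"wbb":83,"y":45}
After op 19 (replace /h 33): {"aw":47,"c":52,"h":33,"stb":53,"w":6,"wbb":83,"y":45}
After op 20 (replace /w 81): {"aw":47,"c":52,"h":33,"stb":53,"w":81,"wbb":83,"y":45}
After op 21 (add /uhx 42): {"aw":47,"c":52,"h":33,"stb":53,"uhx":42,"w":81,"wbb":83,"y":45}
After op 22 (replace /c 7): {"aw":47,"c":7,"h":33,"stb":53,"uhx":42,"w":81,"wbb":83,"y":45}
After op 23 (replace /aw 12): {"aw":12,"c":7,"h":33,"stb":53,"uhx":42,"w":81,"wbb":83,"y":45}
After op 24 (replace /stb 16): {"aw":12,"c":7,"h":33,"stb":16,"uhx":42,"w":81,"wbb":83,"y":45}
After op 25 (replace /w 9): {"aw":12,"c":7,"h":33,"stb":16,"uhx":42,"w":9,"wbb":83,"y":45}

Answer: {"aw":12,"c":7,"h":33,"stb":16,"uhx":42,"w":9,"wbb":83,"y":45}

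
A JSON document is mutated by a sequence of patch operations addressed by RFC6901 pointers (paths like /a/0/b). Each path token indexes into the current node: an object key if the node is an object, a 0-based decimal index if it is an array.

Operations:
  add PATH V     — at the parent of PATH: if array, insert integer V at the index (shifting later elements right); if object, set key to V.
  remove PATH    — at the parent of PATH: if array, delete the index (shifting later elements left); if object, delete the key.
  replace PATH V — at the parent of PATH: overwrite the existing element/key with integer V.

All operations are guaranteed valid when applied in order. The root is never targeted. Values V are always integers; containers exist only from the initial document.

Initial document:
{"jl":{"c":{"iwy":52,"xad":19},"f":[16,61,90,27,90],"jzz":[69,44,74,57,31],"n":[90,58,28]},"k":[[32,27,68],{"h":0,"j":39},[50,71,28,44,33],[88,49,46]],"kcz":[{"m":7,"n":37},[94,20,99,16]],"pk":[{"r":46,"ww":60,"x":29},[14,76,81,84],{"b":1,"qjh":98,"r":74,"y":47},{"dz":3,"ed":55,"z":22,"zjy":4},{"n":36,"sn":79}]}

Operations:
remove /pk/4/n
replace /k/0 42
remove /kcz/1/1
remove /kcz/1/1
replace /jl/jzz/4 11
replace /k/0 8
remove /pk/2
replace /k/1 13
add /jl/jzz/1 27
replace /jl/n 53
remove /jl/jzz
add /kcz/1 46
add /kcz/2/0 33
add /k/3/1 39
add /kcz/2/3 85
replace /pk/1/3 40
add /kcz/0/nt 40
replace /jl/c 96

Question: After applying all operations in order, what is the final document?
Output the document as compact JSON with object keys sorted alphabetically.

After op 1 (remove /pk/4/n): {"jl":{"c":{"iwy":52,"xad":19},"f":[16,61,90,27,90],"jzz":[69,44,74,57,31],"n":[90,58,28]},"k":[[32,27,68],{"h":0,"j":39},[50,71,28,44,33],[88,49,46]],"kcz":[{"m":7,"n":37},[94,20,99,16]],"pk":[{"r":46,"ww":60,"x":29},[14,76,81,84],{"b":1,"qjh":98,"r":74,"y":47},{"dz":3,"ed":55,"z":22,"zjy":4},{"sn":79}]}
After op 2 (replace /k/0 42): {"jl":{"c":{"iwy":52,"xad":19},"f":[16,61,90,27,90],"jzz":[69,44,74,57,31],"n":[90,58,28]},"k":[42,{"h":0,"j":39},[50,71,28,44,33],[88,49,46]],"kcz":[{"m":7,"n":37},[94,20,99,16]],"pk":[{"r":46,"ww":60,"x":29},[14,76,81,84],{"b":1,"qjh":98,"r":74,"y":47},{"dz":3,"ed":55,"z":22,"zjy":4},{"sn":79}]}
After op 3 (remove /kcz/1/1): {"jl":{"c":{"iwy":52,"xad":19},"f":[16,61,90,27,90],"jzz":[69,44,74,57,31],"n":[90,58,28]},"k":[42,{"h":0,"j":39},[50,71,28,44,33],[88,49,46]],"kcz":[{"m":7,"n":37},[94,99,16]],"pk":[{"r":46,"ww":60,"x":29},[14,76,81,84],{"b":1,"qjh":98,"r":74,"y":47},{"dz":3,"ed":55,"z":22,"zjy":4},{"sn":79}]}
After op 4 (remove /kcz/1/1): {"jl":{"c":{"iwy":52,"xad":19},"f":[16,61,90,27,90],"jzz":[69,44,74,57,31],"n":[90,58,28]},"k":[42,{"h":0,"j":39},[50,71,28,44,33],[88,49,46]],"kcz":[{"m":7,"n":37},[94,16]],"pk":[{"r":46,"ww":60,"x":29},[14,76,81,84],{"b":1,"qjh":98,"r":74,"y":47},{"dz":3,"ed":55,"z":22,"zjy":4},{"sn":79}]}
After op 5 (replace /jl/jzz/4 11): {"jl":{"c":{"iwy":52,"xad":19},"f":[16,61,90,27,90],"jzz":[69,44,74,57,11],"n":[90,58,28]},"k":[42,{"h":0,"j":39},[50,71,28,44,33],[88,49,46]],"kcz":[{"m":7,"n":37},[94,16]],"pk":[{"r":46,"ww":60,"x":29},[14,76,81,84],{"b":1,"qjh":98,"r":74,"y":47},{"dz":3,"ed":55,"z":22,"zjy":4},{"sn":79}]}
After op 6 (replace /k/0 8): {"jl":{"c":{"iwy":52,"xad":19},"f":[16,61,90,27,90],"jzz":[69,44,74,57,11],"n":[90,58,28]},"k":[8,{"h":0,"j":39},[50,71,28,44,33],[88,49,46]],"kcz":[{"m":7,"n":37},[94,16]],"pk":[{"r":46,"ww":60,"x":29},[14,76,81,84],{"b":1,"qjh":98,"r":74,"y":47},{"dz":3,"ed":55,"z":22,"zjy":4},{"sn":79}]}
After op 7 (remove /pk/2): {"jl":{"c":{"iwy":52,"xad":19},"f":[16,61,90,27,90],"jzz":[69,44,74,57,11],"n":[90,58,28]},"k":[8,{"h":0,"j":39},[50,71,28,44,33],[88,49,46]],"kcz":[{"m":7,"n":37},[94,16]],"pk":[{"r":46,"ww":60,"x":29},[14,76,81,84],{"dz":3,"ed":55,"z":22,"zjy":4},{"sn":79}]}
After op 8 (replace /k/1 13): {"jl":{"c":{"iwy":52,"xad":19},"f":[16,61,90,27,90],"jzz":[69,44,74,57,11],"n":[90,58,28]},"k":[8,13,[50,71,28,44,33],[88,49,46]],"kcz":[{"m":7,"n":37},[94,16]],"pk":[{"r":46,"ww":60,"x":29},[14,76,81,84],{"dz":3,"ed":55,"z":22,"zjy":4},{"sn":79}]}
After op 9 (add /jl/jzz/1 27): {"jl":{"c":{"iwy":52,"xad":19},"f":[16,61,90,27,90],"jzz":[69,27,44,74,57,11],"n":[90,58,28]},"k":[8,13,[50,71,28,44,33],[88,49,46]],"kcz":[{"m":7,"n":37},[94,16]],"pk":[{"r":46,"ww":60,"x":29},[14,76,81,84],{"dz":3,"ed":55,"z":22,"zjy":4},{"sn":79}]}
After op 10 (replace /jl/n 53): {"jl":{"c":{"iwy":52,"xad":19},"f":[16,61,90,27,90],"jzz":[69,27,44,74,57,11],"n":53},"k":[8,13,[50,71,28,44,33],[88,49,46]],"kcz":[{"m":7,"n":37},[94,16]],"pk":[{"r":46,"ww":60,"x":29},[14,76,81,84],{"dz":3,"ed":55,"z":22,"zjy":4},{"sn":79}]}
After op 11 (remove /jl/jzz): {"jl":{"c":{"iwy":52,"xad":19},"f":[16,61,90,27,90],"n":53},"k":[8,13,[50,71,28,44,33],[88,49,46]],"kcz":[{"m":7,"n":37},[94,16]],"pk":[{"r":46,"ww":60,"x":29},[14,76,81,84],{"dz":3,"ed":55,"z":22,"zjy":4},{"sn":79}]}
After op 12 (add /kcz/1 46): {"jl":{"c":{"iwy":52,"xad":19},"f":[16,61,90,27,90],"n":53},"k":[8,13,[50,71,28,44,33],[88,49,46]],"kcz":[{"m":7,"n":37},46,[94,16]],"pk":[{"r":46,"ww":60,"x":29},[14,76,81,84],{"dz":3,"ed":55,"z":22,"zjy":4},{"sn":79}]}
After op 13 (add /kcz/2/0 33): {"jl":{"c":{"iwy":52,"xad":19},"f":[16,61,90,27,90],"n":53},"k":[8,13,[50,71,28,44,33],[88,49,46]],"kcz":[{"m":7,"n":37},46,[33,94,16]],"pk":[{"r":46,"ww":60,"x":29},[14,76,81,84],{"dz":3,"ed":55,"z":22,"zjy":4},{"sn":79}]}
After op 14 (add /k/3/1 39): {"jl":{"c":{"iwy":52,"xad":19},"f":[16,61,90,27,90],"n":53},"k":[8,13,[50,71,28,44,33],[88,39,49,46]],"kcz":[{"m":7,"n":37},46,[33,94,16]],"pk":[{"r":46,"ww":60,"x":29},[14,76,81,84],{"dz":3,"ed":55,"z":22,"zjy":4},{"sn":79}]}
After op 15 (add /kcz/2/3 85): {"jl":{"c":{"iwy":52,"xad":19},"f":[16,61,90,27,90],"n":53},"k":[8,13,[50,71,28,44,33],[88,39,49,46]],"kcz":[{"m":7,"n":37},46,[33,94,16,85]],"pk":[{"r":46,"ww":60,"x":29},[14,76,81,84],{"dz":3,"ed":55,"z":22,"zjy":4},{"sn":79}]}
After op 16 (replace /pk/1/3 40): {"jl":{"c":{"iwy":52,"xad":19},"f":[16,61,90,27,90],"n":53},"k":[8,13,[50,71,28,44,33],[88,39,49,46]],"kcz":[{"m":7,"n":37},46,[33,94,16,85]],"pk":[{"r":46,"ww":60,"x":29},[14,76,81,40],{"dz":3,"ed":55,"z":22,"zjy":4},{"sn":79}]}
After op 17 (add /kcz/0/nt 40): {"jl":{"c":{"iwy":52,"xad":19},"f":[16,61,90,27,90],"n":53},"k":[8,13,[50,71,28,44,33],[88,39,49,46]],"kcz":[{"m":7,"n":37,"nt":40},46,[33,94,16,85]],"pk":[{"r":46,"ww":60,"x":29},[14,76,81,40],{"dz":3,"ed":55,"z":22,"zjy":4},{"sn":79}]}
After op 18 (replace /jl/c 96): {"jl":{"c":96,"f":[16,61,90,27,90],"n":53},"k":[8,13,[50,71,28,44,33],[88,39,49,46]],"kcz":[{"m":7,"n":37,"nt":40},46,[33,94,16,85]],"pk":[{"r":46,"ww":60,"x":29},[14,76,81,40],{"dz":3,"ed":55,"z":22,"zjy":4},{"sn":79}]}

Answer: {"jl":{"c":96,"f":[16,61,90,27,90],"n":53},"k":[8,13,[50,71,28,44,33],[88,39,49,46]],"kcz":[{"m":7,"n":37,"nt":40},46,[33,94,16,85]],"pk":[{"r":46,"ww":60,"x":29},[14,76,81,40],{"dz":3,"ed":55,"z":22,"zjy":4},{"sn":79}]}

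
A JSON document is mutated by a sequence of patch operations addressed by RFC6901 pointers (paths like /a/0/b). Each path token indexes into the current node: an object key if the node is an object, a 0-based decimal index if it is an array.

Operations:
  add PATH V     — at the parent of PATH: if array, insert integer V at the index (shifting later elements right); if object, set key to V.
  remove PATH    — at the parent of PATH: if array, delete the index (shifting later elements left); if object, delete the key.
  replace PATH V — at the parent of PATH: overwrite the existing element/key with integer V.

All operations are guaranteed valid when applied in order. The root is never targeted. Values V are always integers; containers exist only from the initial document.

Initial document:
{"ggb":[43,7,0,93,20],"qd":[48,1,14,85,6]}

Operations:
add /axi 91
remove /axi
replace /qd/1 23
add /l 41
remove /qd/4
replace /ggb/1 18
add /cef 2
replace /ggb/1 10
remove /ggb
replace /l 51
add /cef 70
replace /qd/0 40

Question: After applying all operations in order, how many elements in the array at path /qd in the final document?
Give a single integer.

Answer: 4

Derivation:
After op 1 (add /axi 91): {"axi":91,"ggb":[43,7,0,93,20],"qd":[48,1,14,85,6]}
After op 2 (remove /axi): {"ggb":[43,7,0,93,20],"qd":[48,1,14,85,6]}
After op 3 (replace /qd/1 23): {"ggb":[43,7,0,93,20],"qd":[48,23,14,85,6]}
After op 4 (add /l 41): {"ggb":[43,7,0,93,20],"l":41,"qd":[48,23,14,85,6]}
After op 5 (remove /qd/4): {"ggb":[43,7,0,93,20],"l":41,"qd":[48,23,14,85]}
After op 6 (replace /ggb/1 18): {"ggb":[43,18,0,93,20],"l":41,"qd":[48,23,14,85]}
After op 7 (add /cef 2): {"cef":2,"ggb":[43,18,0,93,20],"l":41,"qd":[48,23,14,85]}
After op 8 (replace /ggb/1 10): {"cef":2,"ggb":[43,10,0,93,20],"l":41,"qd":[48,23,14,85]}
After op 9 (remove /ggb): {"cef":2,"l":41,"qd":[48,23,14,85]}
After op 10 (replace /l 51): {"cef":2,"l":51,"qd":[48,23,14,85]}
After op 11 (add /cef 70): {"cef":70,"l":51,"qd":[48,23,14,85]}
After op 12 (replace /qd/0 40): {"cef":70,"l":51,"qd":[40,23,14,85]}
Size at path /qd: 4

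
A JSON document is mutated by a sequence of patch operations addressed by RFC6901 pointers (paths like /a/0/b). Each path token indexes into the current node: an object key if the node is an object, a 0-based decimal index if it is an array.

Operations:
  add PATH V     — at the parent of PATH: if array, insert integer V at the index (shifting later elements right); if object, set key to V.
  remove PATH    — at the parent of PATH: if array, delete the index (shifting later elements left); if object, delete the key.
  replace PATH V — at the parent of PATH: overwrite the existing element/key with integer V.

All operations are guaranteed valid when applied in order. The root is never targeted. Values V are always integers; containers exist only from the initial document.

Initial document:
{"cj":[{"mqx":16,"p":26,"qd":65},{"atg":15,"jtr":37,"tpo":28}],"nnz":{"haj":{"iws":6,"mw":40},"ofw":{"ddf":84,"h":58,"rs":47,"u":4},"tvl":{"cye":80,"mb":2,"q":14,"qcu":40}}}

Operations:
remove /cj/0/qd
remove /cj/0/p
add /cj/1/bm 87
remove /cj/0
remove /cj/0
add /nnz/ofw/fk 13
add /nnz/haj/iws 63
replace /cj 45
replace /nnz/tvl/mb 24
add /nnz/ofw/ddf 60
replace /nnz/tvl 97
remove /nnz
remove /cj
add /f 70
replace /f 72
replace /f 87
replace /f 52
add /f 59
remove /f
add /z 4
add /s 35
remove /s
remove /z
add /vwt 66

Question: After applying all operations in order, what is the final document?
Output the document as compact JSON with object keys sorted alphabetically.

After op 1 (remove /cj/0/qd): {"cj":[{"mqx":16,"p":26},{"atg":15,"jtr":37,"tpo":28}],"nnz":{"haj":{"iws":6,"mw":40},"ofw":{"ddf":84,"h":58,"rs":47,"u":4},"tvl":{"cye":80,"mb":2,"q":14,"qcu":40}}}
After op 2 (remove /cj/0/p): {"cj":[{"mqx":16},{"atg":15,"jtr":37,"tpo":28}],"nnz":{"haj":{"iws":6,"mw":40},"ofw":{"ddf":84,"h":58,"rs":47,"u":4},"tvl":{"cye":80,"mb":2,"q":14,"qcu":40}}}
After op 3 (add /cj/1/bm 87): {"cj":[{"mqx":16},{"atg":15,"bm":87,"jtr":37,"tpo":28}],"nnz":{"haj":{"iws":6,"mw":40},"ofw":{"ddf":84,"h":58,"rs":47,"u":4},"tvl":{"cye":80,"mb":2,"q":14,"qcu":40}}}
After op 4 (remove /cj/0): {"cj":[{"atg":15,"bm":87,"jtr":37,"tpo":28}],"nnz":{"haj":{"iws":6,"mw":40},"ofw":{"ddf":84,"h":58,"rs":47,"u":4},"tvl":{"cye":80,"mb":2,"q":14,"qcu":40}}}
After op 5 (remove /cj/0): {"cj":[],"nnz":{"haj":{"iws":6,"mw":40},"ofw":{"ddf":84,"h":58,"rs":47,"u":4},"tvl":{"cye":80,"mb":2,"q":14,"qcu":40}}}
After op 6 (add /nnz/ofw/fk 13): {"cj":[],"nnz":{"haj":{"iws":6,"mw":40},"ofw":{"ddf":84,"fk":13,"h":58,"rs":47,"u":4},"tvl":{"cye":80,"mb":2,"q":14,"qcu":40}}}
After op 7 (add /nnz/haj/iws 63): {"cj":[],"nnz":{"haj":{"iws":63,"mw":40},"ofw":{"ddf":84,"fk":13,"h":58,"rs":47,"u":4},"tvl":{"cye":80,"mb":2,"q":14,"qcu":40}}}
After op 8 (replace /cj 45): {"cj":45,"nnz":{"haj":{"iws":63,"mw":40},"ofw":{"ddf":84,"fk":13,"h":58,"rs":47,"u":4},"tvl":{"cye":80,"mb":2,"q":14,"qcu":40}}}
After op 9 (replace /nnz/tvl/mb 24): {"cj":45,"nnz":{"haj":{"iws":63,"mw":40},"ofw":{"ddf":84,"fk":13,"h":58,"rs":47,"u":4},"tvl":{"cye":80,"mb":24,"q":14,"qcu":40}}}
After op 10 (add /nnz/ofw/ddf 60): {"cj":45,"nnz":{"haj":{"iws":63,"mw":40},"ofw":{"ddf":60,"fk":13,"h":58,"rs":47,"u":4},"tvl":{"cye":80,"mb":24,"q":14,"qcu":40}}}
After op 11 (replace /nnz/tvl 97): {"cj":45,"nnz":{"haj":{"iws":63,"mw":40},"ofw":{"ddf":60,"fk":13,"h":58,"rs":47,"u":4},"tvl":97}}
After op 12 (remove /nnz): {"cj":45}
After op 13 (remove /cj): {}
After op 14 (add /f 70): {"f":70}
After op 15 (replace /f 72): {"f":72}
After op 16 (replace /f 87): {"f":87}
After op 17 (replace /f 52): {"f":52}
After op 18 (add /f 59): {"f":59}
After op 19 (remove /f): {}
After op 20 (add /z 4): {"z":4}
After op 21 (add /s 35): {"s":35,"z":4}
After op 22 (remove /s): {"z":4}
After op 23 (remove /z): {}
After op 24 (add /vwt 66): {"vwt":66}

Answer: {"vwt":66}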